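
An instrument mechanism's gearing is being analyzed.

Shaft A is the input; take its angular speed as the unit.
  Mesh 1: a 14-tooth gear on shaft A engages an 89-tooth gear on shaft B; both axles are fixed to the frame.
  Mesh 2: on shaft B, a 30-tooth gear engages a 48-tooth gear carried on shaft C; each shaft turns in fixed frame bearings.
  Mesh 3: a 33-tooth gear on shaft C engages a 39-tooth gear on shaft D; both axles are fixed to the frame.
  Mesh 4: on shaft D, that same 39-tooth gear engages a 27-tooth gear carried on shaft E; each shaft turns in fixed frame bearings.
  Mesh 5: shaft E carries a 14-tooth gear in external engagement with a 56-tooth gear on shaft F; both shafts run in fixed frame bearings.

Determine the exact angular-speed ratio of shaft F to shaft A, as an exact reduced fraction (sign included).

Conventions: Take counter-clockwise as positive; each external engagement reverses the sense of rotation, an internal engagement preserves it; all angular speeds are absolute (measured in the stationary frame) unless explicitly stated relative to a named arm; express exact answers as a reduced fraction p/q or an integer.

class = fixed-axis compound train [5 meshes; 5 ratios multiply, 5 sense flips]
mesh 1 [14T→89T]: running ratio 14/89, sense −
mesh 2 [30T→48T]: running ratio 35/356, sense +
mesh 3 [33T→39T]: running ratio 385/4628, sense −
mesh 4 [39T→27T]: running ratio 385/3204, sense +
mesh 5 [14T→56T]: running ratio 385/12816, sense −
ω_out/ω_in = -385/12816

-385/12816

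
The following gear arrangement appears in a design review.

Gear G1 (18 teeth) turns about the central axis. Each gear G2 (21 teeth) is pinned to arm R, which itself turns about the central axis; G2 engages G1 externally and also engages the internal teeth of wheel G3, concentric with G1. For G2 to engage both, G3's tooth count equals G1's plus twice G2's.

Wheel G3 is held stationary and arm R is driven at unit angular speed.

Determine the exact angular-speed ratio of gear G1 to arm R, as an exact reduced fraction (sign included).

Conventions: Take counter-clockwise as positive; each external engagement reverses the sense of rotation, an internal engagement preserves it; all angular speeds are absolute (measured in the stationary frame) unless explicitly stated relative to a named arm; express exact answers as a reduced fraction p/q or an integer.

recognized (axles ride arm R): planetary set, 18/21/60 teeth
ring teeth: 18 + 2·21 = 60
18(ω_sun−ω_arm) = −60(ω_ring−ω_arm),  ω_ring = 0, ω_arm = 1
ω_sun = 1 − (60/18)(0−1) = 13/3
ω_out/ω_in = 13/3

13/3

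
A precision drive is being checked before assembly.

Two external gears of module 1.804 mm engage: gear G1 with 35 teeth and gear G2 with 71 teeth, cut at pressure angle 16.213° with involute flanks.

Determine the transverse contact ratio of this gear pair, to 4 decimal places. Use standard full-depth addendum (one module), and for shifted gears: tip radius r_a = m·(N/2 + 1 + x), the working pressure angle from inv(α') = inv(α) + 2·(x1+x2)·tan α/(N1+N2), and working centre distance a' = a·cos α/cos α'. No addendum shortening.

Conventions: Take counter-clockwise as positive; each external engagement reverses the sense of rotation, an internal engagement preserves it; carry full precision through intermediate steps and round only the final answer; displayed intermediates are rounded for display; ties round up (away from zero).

single-mesh involute tooth geometry (35T engaging 71T at module 1.804)
base radii: r_b1 = 30.314472, r_b2 = 61.495073
tip radii: r_a1 = 33.374000, r_a2 = 65.846000
no profile shift: α' = α, a' = a
action lengths: √(r_a1²−r_b1²) = 13.959106, √(r_a2²−r_b2²) = 23.538304
base pitch p_b = π·m·cos α = 5.442041
CR = (13.959106 + 23.538304 − 95.612000·sin 16.21300°)/5.442041 = 1.984858
contact ratio ≈ 1.9849

1.9849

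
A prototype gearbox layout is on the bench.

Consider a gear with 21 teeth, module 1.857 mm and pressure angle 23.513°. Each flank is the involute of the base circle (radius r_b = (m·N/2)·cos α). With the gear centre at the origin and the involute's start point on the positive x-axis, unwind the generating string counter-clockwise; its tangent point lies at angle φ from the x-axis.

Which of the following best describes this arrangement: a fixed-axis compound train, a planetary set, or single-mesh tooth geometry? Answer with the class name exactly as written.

class = single-mesh tooth geometry [base-circle involute, m = 1.857, 21T]
classification: single-mesh tooth geometry

single-mesh tooth geometry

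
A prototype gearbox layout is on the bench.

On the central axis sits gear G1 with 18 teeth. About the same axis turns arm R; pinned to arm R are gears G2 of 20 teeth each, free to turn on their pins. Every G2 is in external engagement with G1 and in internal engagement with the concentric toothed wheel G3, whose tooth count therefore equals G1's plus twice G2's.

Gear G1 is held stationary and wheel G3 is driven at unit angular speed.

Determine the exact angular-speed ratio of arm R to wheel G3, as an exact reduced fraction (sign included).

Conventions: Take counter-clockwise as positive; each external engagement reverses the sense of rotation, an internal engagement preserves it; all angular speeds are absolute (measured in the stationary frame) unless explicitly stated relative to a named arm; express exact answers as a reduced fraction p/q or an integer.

29/38

topology: planetary set — G1 18T / G2 20T / G3 58T, arm = carrier (Willis)
ring teeth: 18 + 2·20 = 58
18(ω_sun−ω_arm) = −58(ω_ring−ω_arm),  ω_sun = 0, ω_ring = 1
18(0−ω_arm) = −58(1−ω_arm)  ⇒  76·ω_arm = 58  ⇒  ω_arm = 29/38
ω_out/ω_in = 29/38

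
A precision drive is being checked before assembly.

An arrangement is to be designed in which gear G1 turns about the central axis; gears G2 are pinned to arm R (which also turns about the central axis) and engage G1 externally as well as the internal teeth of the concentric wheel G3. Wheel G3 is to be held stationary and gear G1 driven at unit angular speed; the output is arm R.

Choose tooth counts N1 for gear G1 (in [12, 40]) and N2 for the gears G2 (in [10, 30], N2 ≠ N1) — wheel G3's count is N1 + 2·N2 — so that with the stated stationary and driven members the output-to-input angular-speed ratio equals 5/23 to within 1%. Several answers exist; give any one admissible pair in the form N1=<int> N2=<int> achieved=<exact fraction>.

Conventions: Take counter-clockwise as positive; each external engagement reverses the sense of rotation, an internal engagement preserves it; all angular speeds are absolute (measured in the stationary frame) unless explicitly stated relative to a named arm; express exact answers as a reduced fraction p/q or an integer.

N1=20 N2=26 achieved=5/23

topology: planetary set — design target 5/23, arm = carrier (Willis)
Willis with ω_ring = 0: ω_arm/ω_sun = N1/(N1+N3); set equal to 5/23  ⇒  N3/N1 = 1/(5/23) − 1 = 18/5
N3 = N1 + 2·N2  ⇒  N2/N1 = (N3/N1 − 1)/2 = (18/5 − 1)/2 = 13/10
smallest multiple with N1 ≥ 12 and N2 ≥ 10: k = 2  ⇒  N1 = 2·10 = 20, N2 = 2·13 = 26 (N1 ≤ 40, N2 ≤ 30, N2 ≠ N1 ✓), N3 = 20 + 2·26 = 72
check: N1/(N1+N3) with N1 = 20, N3 = 72 gives 5/23; |achieved − target| = 0 ≤ 1/460 ✓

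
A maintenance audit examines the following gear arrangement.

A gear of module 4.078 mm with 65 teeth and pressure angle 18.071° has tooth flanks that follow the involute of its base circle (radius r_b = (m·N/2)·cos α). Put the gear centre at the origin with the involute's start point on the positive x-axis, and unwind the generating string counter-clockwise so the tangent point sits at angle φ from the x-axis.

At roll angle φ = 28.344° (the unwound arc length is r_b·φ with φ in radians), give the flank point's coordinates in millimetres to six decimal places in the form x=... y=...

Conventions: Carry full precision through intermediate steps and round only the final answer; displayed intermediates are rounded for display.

x=140.484239 y=4.961240

class = single-mesh tooth geometry [base-circle involute, m = 4.078, 65T]
pitch radius r_p = m·N/2 = 4.078·65/2 = 132.535000
base radius r_b = r_p·cos α = 132.535000·cos 18.071° = 125.997427
roll angle φ = 28.344° = 0.49469612 rad
x = r_b·(cos φ + φ·sin φ) = 140.484239
y = r_b·(sin φ − φ·cos φ) = 4.961240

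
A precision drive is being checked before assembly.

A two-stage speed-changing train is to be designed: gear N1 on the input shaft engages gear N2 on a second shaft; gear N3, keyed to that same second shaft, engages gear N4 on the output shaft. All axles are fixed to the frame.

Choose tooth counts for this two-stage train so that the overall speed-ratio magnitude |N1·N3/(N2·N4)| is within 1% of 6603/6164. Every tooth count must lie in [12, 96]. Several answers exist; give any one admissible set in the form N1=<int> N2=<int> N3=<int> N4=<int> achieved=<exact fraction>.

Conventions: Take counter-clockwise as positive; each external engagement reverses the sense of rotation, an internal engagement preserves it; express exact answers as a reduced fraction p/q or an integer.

2-stage fixed-axis compound train for ratio 6603/6164
target = 6603/6164 in lowest terms: an exact hit needs N1·N3 = k·6603 and N2·N4 = k·6164 for one integer k, every count in [12, 96]; additionally prefer no 1:1 stage (N1 ≠ N2, N3 ≠ N4)
k = 1: N1·N3 = 6603 = 71·93, N2·N4 = 6164 = 67·92
achieved = 71·93/(67·92) = 6603/6164; |achieved − target| = 0 ≤ 6603/616400 ✓

N1=71 N2=67 N3=93 N4=92 achieved=6603/6164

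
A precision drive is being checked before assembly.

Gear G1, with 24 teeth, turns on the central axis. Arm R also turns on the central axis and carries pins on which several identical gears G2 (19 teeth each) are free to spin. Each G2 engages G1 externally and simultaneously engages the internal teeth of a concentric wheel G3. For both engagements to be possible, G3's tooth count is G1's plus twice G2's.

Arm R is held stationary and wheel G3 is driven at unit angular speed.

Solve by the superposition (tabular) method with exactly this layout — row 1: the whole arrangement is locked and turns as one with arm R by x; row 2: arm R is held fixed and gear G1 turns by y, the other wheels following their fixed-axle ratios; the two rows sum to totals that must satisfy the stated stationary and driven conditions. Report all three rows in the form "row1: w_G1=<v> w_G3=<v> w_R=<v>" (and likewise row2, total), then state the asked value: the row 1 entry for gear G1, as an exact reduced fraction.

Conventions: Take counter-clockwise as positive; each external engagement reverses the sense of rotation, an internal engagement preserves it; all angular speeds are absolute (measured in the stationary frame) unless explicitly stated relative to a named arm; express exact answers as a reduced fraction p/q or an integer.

topology: planetary set — G1 24T / G2 19T / G3 62T, arm = carrier (Willis)
row 1 (train locked, turned with arm): all members turn x
row 2 — arm fixed, fixed-axis ratios: sun y, ring −(24/62)·y, arm 0
boundary: total ω_arm = x = 0 and total ω_ring = x − (24/62)·y = 1  ⇒  y = -31/12, x = 0
row 2 ring = −(24/62)·(-31/12) = 1
totals (row 1 + row 2): sun 0 + (-31/12) = -31/12, ring 0 + 1 = 1, arm 0 + 0 = 0
asked cell (row1, sun) = 0

row1: w_G1=0 w_G3=0 w_R=0
row2: w_G1=-31/12 w_G3=1 w_R=0
total: w_G1=-31/12 w_G3=1 w_R=0
asked value: 0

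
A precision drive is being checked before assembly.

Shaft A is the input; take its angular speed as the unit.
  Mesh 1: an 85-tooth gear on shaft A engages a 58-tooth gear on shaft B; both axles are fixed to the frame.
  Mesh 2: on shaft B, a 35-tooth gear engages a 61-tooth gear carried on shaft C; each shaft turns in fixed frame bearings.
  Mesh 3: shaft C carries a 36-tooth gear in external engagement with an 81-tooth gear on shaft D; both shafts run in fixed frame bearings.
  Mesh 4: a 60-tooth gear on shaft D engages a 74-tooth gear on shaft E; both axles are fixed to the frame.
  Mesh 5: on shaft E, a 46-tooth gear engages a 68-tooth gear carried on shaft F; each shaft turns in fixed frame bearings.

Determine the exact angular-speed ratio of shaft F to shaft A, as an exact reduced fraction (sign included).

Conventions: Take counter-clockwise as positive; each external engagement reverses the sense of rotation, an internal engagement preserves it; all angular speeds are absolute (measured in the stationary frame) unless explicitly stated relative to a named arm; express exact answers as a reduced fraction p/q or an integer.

class = fixed-axis compound train [5 meshes; 5 ratios multiply, 5 sense flips]
mesh 1 [85T→58T]: running ratio 85/58, sense −
mesh 2 [35T→61T]: running ratio 2975/3538, sense +
mesh 3 [36T→81T]: running ratio 5950/15921, sense −
mesh 4 [60T→74T]: running ratio 59500/196359, sense +
mesh 5 [46T→68T]: running ratio 40250/196359, sense −
ω_out/ω_in = -40250/196359

-40250/196359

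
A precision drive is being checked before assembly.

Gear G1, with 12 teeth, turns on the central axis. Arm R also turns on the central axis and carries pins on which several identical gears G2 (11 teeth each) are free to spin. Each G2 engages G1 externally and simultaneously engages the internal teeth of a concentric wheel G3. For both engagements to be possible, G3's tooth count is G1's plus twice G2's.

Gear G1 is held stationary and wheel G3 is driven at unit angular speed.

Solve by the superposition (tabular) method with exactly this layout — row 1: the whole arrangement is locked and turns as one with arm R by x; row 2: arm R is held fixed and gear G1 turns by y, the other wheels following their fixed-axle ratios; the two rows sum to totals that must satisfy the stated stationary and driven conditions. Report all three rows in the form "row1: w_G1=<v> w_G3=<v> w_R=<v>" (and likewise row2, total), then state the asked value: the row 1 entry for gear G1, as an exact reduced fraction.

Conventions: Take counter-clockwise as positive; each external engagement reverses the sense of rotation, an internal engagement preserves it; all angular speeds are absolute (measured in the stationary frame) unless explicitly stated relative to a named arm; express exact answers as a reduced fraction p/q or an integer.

row1: w_G1=17/23 w_G3=17/23 w_R=17/23
row2: w_G1=-17/23 w_G3=6/23 w_R=0
total: w_G1=0 w_G3=1 w_R=17/23
asked value: 17/23

class = planetary set [G3 = 12+2·11 = 34; Willis about the carrier]
row 1 (train locked, turned with arm): all members turn x
superposition row 2 [arm held]: sun y, ring −(12/34)·y, arm 0
boundary: total ω_sun = x + y = 0 and total ω_ring = x − (12/34)·y = 1  ⇒  y = -17/23, x = 17/23
row 2 ring = −(12/34)·(-17/23) = 6/23
totals (row 1 + row 2): sun 17/23 + (-17/23) = 0, ring 17/23 + 6/23 = 1, arm 17/23 + 0 = 17/23
asked cell (row1, sun) = 17/23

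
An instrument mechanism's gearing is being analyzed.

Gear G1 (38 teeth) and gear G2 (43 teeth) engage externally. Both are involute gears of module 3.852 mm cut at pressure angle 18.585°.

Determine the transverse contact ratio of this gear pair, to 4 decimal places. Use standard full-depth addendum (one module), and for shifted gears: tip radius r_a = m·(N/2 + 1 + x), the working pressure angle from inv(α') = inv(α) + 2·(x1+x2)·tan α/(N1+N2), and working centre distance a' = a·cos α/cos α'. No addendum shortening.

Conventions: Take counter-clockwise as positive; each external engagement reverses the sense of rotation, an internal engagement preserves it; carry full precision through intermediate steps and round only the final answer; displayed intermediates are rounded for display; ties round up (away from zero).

class = single-mesh tooth geometry [involute pair 38T × 43T, m = 3.852]
base radii: r_b1 = 69.371383, r_b2 = 78.499197
tip radii: r_a1 = 77.040000, r_a2 = 86.670000
no profile shift: α' = α, a' = a
action lengths: √(r_a1²−r_b1²) = 33.507801, √(r_a2²−r_b2²) = 36.736426
base pitch p_b = π·m·cos α = 11.470349
CR = (33.507801 + 36.736426 − 156.006000·sin 18.58500°)/11.470349 = 1.789254
contact ratio ≈ 1.7893

1.7893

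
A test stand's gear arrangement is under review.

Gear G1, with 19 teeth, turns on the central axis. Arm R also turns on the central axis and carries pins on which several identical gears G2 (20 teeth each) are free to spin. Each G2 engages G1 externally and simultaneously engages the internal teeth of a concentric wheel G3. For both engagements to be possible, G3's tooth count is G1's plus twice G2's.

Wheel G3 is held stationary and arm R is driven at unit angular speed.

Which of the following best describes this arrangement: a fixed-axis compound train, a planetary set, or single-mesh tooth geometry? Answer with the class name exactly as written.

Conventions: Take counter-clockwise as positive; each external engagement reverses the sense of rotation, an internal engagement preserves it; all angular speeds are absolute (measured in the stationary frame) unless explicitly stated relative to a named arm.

planetary set

topology: planetary set — G1 19T / G2 20T / G3 59T, arm = carrier (Willis)
classification: planetary set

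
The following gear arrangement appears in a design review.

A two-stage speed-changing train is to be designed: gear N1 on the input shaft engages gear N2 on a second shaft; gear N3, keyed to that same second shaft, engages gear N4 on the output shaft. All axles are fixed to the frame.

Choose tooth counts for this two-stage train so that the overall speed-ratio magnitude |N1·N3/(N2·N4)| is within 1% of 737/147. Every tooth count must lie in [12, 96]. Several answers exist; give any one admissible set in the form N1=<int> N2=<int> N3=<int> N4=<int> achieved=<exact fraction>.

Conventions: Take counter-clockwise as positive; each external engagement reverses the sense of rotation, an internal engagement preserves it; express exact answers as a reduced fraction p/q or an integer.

N1=22 N2=14 N3=67 N4=21 achieved=737/147

2-stage fixed-axis compound train for ratio 737/147
target = 737/147 in lowest terms: an exact hit needs N1·N3 = k·737 and N2·N4 = k·147 for one integer k, every count in [12, 96]; additionally prefer no 1:1 stage (N1 ≠ N2, N3 ≠ N4)
k = 1: no 1:1-free in-range split of k·737 and k·147 into factor pairs; take k = 2
k = 2: N1·N3 = 1474 = 22·67, N2·N4 = 294 = 14·21
achieved = 22·67/(14·21) = 737/147; |achieved − target| = 0 ≤ 737/14700 ✓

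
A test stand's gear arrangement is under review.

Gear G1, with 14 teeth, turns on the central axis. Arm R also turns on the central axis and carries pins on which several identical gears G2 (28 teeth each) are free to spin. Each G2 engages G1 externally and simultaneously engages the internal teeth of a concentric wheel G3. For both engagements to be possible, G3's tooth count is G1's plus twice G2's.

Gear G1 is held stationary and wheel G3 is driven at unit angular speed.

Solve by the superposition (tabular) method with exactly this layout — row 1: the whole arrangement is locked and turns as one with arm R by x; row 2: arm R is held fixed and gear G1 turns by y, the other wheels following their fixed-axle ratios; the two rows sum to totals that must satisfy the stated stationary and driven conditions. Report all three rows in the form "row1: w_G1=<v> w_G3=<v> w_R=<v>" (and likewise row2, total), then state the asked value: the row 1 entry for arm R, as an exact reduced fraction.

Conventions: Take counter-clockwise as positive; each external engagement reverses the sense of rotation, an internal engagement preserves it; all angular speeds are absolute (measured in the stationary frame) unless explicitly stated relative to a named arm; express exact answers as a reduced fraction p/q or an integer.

recognized (axles ride arm R): planetary set, 14/28/70 teeth
row 1 — lock + rotate with arm: ω_sun = ω_ring = ω_arm = x
superposition row 2 [arm held]: sun y, ring −(14/70)·y, arm 0
boundary: total ω_sun = x + y = 0 and total ω_ring = x − (14/70)·y = 1  ⇒  y = -5/6, x = 5/6
row 2 ring = −(14/70)·(-5/6) = 1/6
totals (row 1 + row 2): sun 5/6 + (-5/6) = 0, ring 5/6 + 1/6 = 1, arm 5/6 + 0 = 5/6
asked cell (row1, arm) = 5/6

row1: w_G1=5/6 w_G3=5/6 w_R=5/6
row2: w_G1=-5/6 w_G3=1/6 w_R=0
total: w_G1=0 w_G3=1 w_R=5/6
asked value: 5/6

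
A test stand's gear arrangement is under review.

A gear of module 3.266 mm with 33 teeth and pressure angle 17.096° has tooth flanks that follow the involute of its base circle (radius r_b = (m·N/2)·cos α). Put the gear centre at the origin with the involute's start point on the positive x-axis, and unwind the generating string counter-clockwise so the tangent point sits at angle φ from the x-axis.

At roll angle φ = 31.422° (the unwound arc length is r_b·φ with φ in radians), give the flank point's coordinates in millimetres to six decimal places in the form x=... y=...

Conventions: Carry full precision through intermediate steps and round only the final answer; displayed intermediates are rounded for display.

class = single-mesh tooth geometry [base-circle involute, m = 3.266, 33T]
pitch radius r_p = m·N/2 = 3.266·33/2 = 53.889000
base radius r_b = r_p·cos α = 53.889000·cos 17.096° = 51.507836
roll angle φ = 31.422° = 0.54841736 rad
x = r_b·(cos φ + φ·sin φ) = 58.680875
y = r_b·(sin φ − φ·cos φ) = 2.747686

x=58.680875 y=2.747686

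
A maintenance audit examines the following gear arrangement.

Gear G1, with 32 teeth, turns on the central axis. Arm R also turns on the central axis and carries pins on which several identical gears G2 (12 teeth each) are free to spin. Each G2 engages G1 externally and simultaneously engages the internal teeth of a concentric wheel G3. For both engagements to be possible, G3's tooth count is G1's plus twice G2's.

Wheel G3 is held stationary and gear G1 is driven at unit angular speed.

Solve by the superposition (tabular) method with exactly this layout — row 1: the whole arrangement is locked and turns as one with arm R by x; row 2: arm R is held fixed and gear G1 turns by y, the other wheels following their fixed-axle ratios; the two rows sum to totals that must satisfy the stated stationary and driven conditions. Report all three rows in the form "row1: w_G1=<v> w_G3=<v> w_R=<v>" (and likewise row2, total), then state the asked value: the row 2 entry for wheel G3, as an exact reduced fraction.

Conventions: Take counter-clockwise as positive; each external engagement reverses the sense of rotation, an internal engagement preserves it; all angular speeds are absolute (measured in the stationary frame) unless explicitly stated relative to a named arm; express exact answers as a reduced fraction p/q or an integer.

planetary set (32T centre, 12T on arm, 56T internal) — Willis relation
superposition row 1 [locked train]: every member turns x
superposition row 2 [arm held]: sun y, ring −(32/56)·y, arm 0
boundary: total ω_ring = x − (32/56)·y = 0 and total ω_sun = x + y = 1  ⇒  y = 7/11, x = 4/11
row 2 ring = −(32/56)·7/11 = -4/11
totals (row 1 + row 2): sun 4/11 + 7/11 = 1, ring 4/11 + (-4/11) = 0, arm 4/11 + 0 = 4/11
asked cell (row2, ring) = -4/11

row1: w_G1=4/11 w_G3=4/11 w_R=4/11
row2: w_G1=7/11 w_G3=-4/11 w_R=0
total: w_G1=1 w_G3=0 w_R=4/11
asked value: -4/11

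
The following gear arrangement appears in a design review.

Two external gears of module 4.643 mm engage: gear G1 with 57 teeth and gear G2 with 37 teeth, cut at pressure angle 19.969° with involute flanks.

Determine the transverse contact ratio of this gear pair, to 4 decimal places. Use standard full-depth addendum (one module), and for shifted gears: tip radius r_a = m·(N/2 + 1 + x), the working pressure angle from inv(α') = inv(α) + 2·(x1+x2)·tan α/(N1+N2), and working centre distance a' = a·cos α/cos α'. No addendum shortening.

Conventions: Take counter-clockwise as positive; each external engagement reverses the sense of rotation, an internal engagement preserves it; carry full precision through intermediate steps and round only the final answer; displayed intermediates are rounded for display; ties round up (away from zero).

1.7389

class = single-mesh tooth geometry [involute pair 57T × 37T, m = 4.643]
base radii: r_b1 = 124.369765, r_b2 = 80.731251
tip radii: r_a1 = 136.968500, r_a2 = 90.538500
no profile shift: α' = α, a' = a
action lengths: √(r_a1²−r_b1²) = 57.380586, √(r_a2²−r_b2²) = 40.983962
base pitch p_b = π·m·cos α = 13.709443
CR = (57.380586 + 40.983962 − 218.221000·sin 19.96900°)/13.709443 = 1.738913
contact ratio ≈ 1.7389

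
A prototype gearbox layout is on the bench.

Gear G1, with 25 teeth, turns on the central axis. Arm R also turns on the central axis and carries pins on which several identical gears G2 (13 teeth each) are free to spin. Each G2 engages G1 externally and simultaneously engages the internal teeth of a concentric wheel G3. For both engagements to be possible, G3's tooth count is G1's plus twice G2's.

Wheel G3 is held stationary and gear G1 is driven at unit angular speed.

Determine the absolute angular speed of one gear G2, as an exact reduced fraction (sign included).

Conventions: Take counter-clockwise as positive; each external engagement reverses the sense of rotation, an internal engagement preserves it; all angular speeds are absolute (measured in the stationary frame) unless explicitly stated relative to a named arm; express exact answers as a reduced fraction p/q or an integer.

class = planetary set [G3 = 25+2·13 = 51; Willis about the carrier]
ring teeth: 25 + 2·13 = 51
25(ω_sun−ω_arm) = −51(ω_ring−ω_arm),  ω_ring = 0, ω_sun = 1
25(1−ω_arm) = −51(0−ω_arm)  ⇒  76·ω_arm = 25  ⇒  ω_arm = 25/76
sun–planet mesh: 25·(1−25/76) = −13·(ω_p−ω_arm)  ⇒  ω_p−ω_arm = -1275/988
ω_p = 25/76 − 1275/988 = -25/26
exact speed ratio = -25/26

-25/26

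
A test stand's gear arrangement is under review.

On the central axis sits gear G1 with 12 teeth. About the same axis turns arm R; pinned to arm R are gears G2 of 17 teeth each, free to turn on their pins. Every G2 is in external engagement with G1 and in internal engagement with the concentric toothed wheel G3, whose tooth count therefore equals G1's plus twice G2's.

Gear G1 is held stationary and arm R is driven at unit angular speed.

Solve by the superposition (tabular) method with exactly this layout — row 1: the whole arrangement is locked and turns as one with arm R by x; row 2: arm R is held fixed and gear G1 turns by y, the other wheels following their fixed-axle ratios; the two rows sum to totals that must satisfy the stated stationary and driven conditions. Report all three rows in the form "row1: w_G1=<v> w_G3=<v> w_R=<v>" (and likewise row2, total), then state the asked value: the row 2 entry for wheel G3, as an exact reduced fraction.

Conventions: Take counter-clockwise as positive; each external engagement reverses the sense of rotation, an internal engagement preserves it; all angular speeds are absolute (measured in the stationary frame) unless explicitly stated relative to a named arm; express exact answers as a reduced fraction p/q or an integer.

row1: w_G1=1 w_G3=1 w_R=1
row2: w_G1=-1 w_G3=6/23 w_R=0
total: w_G1=0 w_G3=29/23 w_R=1
asked value: 6/23

topology: planetary set — G1 12T / G2 17T / G3 46T, arm = carrier (Willis)
superposition row 1 [locked train]: every member turns x
row 2: sun turns y, ring = −(12/46)·y, arm 0
boundary: total ω_sun = x + y = 0 and total ω_arm = x = 1  ⇒  y = -1, x = 1
row 2 ring = −(12/46)·(-1) = 6/23
totals (row 1 + row 2): sun 1 + (-1) = 0, ring 1 + 6/23 = 29/23, arm 1 + 0 = 1
asked cell (row2, ring) = 6/23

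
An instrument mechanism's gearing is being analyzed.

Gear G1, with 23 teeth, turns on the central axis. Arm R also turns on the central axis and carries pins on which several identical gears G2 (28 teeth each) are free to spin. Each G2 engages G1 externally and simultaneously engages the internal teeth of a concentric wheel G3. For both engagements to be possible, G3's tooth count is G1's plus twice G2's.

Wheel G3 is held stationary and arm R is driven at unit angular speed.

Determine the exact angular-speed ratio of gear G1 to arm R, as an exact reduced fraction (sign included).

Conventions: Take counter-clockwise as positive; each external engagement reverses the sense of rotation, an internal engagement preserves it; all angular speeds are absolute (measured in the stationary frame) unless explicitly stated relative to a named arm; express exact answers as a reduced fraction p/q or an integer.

102/23

class = planetary set [G3 = 23+2·28 = 79; Willis about the carrier]
ring teeth: 23 + 2·28 = 79
23(ω_sun−ω_arm) = −79(ω_ring−ω_arm),  ω_ring = 0, ω_arm = 1
ω_sun = 1 − (79/23)(0−1) = 102/23
ω_out/ω_in = 102/23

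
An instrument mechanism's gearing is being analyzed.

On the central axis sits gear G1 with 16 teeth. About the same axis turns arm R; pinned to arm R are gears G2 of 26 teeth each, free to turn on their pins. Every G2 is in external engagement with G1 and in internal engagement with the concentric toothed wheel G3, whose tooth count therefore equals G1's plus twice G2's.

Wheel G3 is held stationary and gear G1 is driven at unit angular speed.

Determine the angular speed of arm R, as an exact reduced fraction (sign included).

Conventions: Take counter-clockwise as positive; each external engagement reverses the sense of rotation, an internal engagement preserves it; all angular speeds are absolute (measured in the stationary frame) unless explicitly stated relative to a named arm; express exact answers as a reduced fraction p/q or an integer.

4/21

planetary set (16T centre, 26T on arm, 68T internal) — Willis relation
ring teeth: 16 + 2·26 = 68
16(ω_sun−ω_arm) = −68(ω_ring−ω_arm),  ω_ring = 0, ω_sun = 1
16(1−ω_arm) = −68(0−ω_arm)  ⇒  84·ω_arm = 16  ⇒  ω_arm = 4/21
exact speed ratio = 4/21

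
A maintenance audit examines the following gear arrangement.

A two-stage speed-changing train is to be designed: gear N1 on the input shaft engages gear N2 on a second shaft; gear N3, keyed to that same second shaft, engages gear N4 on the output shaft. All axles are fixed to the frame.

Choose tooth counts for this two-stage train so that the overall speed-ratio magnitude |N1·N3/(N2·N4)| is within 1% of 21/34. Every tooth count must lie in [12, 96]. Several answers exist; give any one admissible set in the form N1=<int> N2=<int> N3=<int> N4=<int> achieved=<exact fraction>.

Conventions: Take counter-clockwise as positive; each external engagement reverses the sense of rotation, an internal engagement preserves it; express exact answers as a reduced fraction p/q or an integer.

2-stage fixed-axis compound train for ratio 21/34
target = 21/34 in lowest terms: an exact hit needs N1·N3 = k·21 and N2·N4 = k·34 for one integer k, every count in [12, 96]; additionally prefer no 1:1 stage (N1 ≠ N2, N3 ≠ N4)
k = 1…7: no 1:1-free in-range split of k·21 and k·34 into factor pairs; take k = 8
k = 8: N1·N3 = 168 = 12·14, N2·N4 = 272 = 16·17
achieved = 12·14/(16·17) = 21/34; |achieved − target| = 0 ≤ 21/3400 ✓

N1=12 N2=16 N3=14 N4=17 achieved=21/34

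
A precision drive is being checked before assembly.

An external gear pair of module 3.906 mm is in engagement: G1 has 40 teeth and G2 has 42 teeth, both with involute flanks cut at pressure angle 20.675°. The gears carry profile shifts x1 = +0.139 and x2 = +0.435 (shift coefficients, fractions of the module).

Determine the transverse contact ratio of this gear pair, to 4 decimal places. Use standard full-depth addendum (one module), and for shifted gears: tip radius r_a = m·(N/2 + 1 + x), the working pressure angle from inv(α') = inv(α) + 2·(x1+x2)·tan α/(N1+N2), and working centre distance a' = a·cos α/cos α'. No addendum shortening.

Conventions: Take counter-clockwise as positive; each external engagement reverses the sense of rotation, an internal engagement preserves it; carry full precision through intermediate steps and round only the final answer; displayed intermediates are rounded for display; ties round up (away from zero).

1.5991

topology: single-mesh involute geometry — m = 3.906, 40T/42T pair
base radii: r_b1 = 73.088929, r_b2 = 76.743376
tip radii: r_a1 = 82.568934, r_a2 = 87.631110
inv(α') = inv(20.675°) + 2·(+0.139+0.435)·tan α/(40+42) = 0.02180632  ⇒  α' = 22.59699°
a' = a·cos α / cos α' = 160.1460·cos 20.675°/cos 22.59699° = 162.291348
action lengths: √(r_a1²−r_b1²) = 38.414024, √(r_a2²−r_b2²) = 42.304441
base pitch p_b = π·m·cos α = 11.480782
CR = (38.414024 + 42.304441 − 162.291348·sin 22.59699°)/11.480782 = 1.599066
contact ratio ≈ 1.5991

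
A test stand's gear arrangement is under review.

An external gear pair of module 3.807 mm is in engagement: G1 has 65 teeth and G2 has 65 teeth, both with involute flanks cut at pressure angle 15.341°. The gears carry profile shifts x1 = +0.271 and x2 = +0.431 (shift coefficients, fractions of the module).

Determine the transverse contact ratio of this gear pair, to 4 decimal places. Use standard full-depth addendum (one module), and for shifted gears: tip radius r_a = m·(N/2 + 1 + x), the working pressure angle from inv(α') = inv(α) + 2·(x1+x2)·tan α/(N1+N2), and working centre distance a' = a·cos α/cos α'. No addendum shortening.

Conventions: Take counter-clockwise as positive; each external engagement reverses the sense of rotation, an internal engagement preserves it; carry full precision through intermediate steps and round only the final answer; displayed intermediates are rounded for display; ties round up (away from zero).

class = single-mesh tooth geometry [involute pair 65T × 65T, m = 3.807]
base radii: r_b1 = 119.318885, r_b2 = 119.318885
tip radii: r_a1 = 128.566197, r_a2 = 129.175317
inv(α') = inv(15.341°) + 2·(+0.271+0.431)·tan α/(65+65) = 0.00955023  ⇒  α' = 17.31586°
a' = a·cos α / cos α' = 247.4550·cos 15.341°/cos 17.31586° = 249.966639
action lengths: √(r_a1²−r_b1²) = 47.877664, √(r_a2²−r_b2²) = 49.490062
base pitch p_b = π·m·cos α = 11.533887
CR = (47.877664 + 49.490062 − 249.966639·sin 17.31586°)/11.533887 = 1.991340
contact ratio ≈ 1.9913

1.9913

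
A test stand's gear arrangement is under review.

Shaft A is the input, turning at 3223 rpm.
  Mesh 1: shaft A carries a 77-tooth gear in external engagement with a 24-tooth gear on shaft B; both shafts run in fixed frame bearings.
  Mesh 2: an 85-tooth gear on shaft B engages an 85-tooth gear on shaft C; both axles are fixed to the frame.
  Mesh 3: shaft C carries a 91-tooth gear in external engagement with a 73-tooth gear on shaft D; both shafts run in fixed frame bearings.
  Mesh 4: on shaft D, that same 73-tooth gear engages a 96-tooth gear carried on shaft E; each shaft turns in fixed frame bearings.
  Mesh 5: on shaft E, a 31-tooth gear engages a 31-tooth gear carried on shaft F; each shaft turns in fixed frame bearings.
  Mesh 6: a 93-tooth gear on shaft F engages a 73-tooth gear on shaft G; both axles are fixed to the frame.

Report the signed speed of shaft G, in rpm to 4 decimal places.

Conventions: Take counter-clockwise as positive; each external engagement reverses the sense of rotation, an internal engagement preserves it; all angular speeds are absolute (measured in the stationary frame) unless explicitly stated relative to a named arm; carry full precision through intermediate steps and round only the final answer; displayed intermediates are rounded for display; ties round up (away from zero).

+12487.3429 rpm

6-mesh fixed-axis compound train (all bearings frame-fixed)
mesh 1 [77T→24T]: ω = 3223.0000×77/24 = 10340.4583 rpm, sense flips to −
mesh 2 [85T→85T]: ω = 10340.4583×85/85 = 10340.4583 rpm, sense flips to +
mesh 3 [91T→73T]: ω = 10340.4583×91/73 = 12890.1604 rpm, sense flips to −
mesh 4 [73T→96T]: ω = 12890.1604×73/96 = 9801.8928 rpm, sense flips to +
mesh 5 [31T→31T]: ω = 9801.8928×31/31 = 9801.8928 rpm, sense flips to −
mesh 6 [93T→73T]: ω = 9801.8928×93/73 = 12487.3429 rpm, sense flips to +
signed output speed = +12487.3429 rpm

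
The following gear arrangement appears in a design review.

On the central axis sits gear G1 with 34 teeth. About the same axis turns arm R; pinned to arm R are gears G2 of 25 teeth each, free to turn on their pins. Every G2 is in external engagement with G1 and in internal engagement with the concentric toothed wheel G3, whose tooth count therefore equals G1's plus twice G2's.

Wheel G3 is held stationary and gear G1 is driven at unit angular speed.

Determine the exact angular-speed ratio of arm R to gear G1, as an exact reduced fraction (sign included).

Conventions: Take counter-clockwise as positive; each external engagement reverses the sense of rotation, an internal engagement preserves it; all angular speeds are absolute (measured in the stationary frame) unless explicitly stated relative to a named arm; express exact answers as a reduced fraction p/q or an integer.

17/59

topology: planetary set — G1 34T / G2 25T / G3 84T, arm = carrier (Willis)
ring teeth: 34 + 2·25 = 84
34(ω_sun−ω_arm) = −84(ω_ring−ω_arm),  ω_ring = 0, ω_sun = 1
34(1−ω_arm) = −84(0−ω_arm)  ⇒  118·ω_arm = 34  ⇒  ω_arm = 17/59
ω_out/ω_in = 17/59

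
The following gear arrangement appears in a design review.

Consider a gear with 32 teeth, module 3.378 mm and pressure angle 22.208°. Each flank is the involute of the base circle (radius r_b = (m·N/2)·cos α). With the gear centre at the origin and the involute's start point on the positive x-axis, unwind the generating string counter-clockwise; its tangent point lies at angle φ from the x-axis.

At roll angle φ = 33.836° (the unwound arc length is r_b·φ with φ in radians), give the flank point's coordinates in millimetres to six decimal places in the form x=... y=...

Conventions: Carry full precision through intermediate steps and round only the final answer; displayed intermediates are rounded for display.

topology: single-mesh involute geometry — m = 3.378, N = 32
pitch radius r_p = m·N/2 = 3.378·32/2 = 54.048000
base radius r_b = r_p·cos α = 54.048000·cos 22.208° = 50.038601
roll angle φ = 33.836° = 0.59054961 rad
x = r_b·(cos φ + φ·sin φ) = 58.017917
y = r_b·(sin φ − φ·cos φ) = 3.316888

x=58.017917 y=3.316888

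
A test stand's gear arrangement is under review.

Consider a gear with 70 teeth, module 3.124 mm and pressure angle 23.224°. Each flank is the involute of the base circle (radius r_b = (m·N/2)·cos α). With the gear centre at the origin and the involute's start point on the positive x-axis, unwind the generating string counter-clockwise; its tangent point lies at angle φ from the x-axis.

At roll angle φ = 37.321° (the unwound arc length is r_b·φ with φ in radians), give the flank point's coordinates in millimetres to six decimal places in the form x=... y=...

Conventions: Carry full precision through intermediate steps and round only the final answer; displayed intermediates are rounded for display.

topology: single-mesh involute geometry — m = 3.124, N = 70
pitch radius r_p = m·N/2 = 3.124·70/2 = 109.340000
base radius r_b = r_p·cos α = 109.340000·cos 23.224° = 100.480207
roll angle φ = 37.321° = 0.65137433 rad
x = r_b·(cos φ + φ·sin φ) = 119.588175
y = r_b·(sin φ − φ·cos φ) = 8.869751

x=119.588175 y=8.869751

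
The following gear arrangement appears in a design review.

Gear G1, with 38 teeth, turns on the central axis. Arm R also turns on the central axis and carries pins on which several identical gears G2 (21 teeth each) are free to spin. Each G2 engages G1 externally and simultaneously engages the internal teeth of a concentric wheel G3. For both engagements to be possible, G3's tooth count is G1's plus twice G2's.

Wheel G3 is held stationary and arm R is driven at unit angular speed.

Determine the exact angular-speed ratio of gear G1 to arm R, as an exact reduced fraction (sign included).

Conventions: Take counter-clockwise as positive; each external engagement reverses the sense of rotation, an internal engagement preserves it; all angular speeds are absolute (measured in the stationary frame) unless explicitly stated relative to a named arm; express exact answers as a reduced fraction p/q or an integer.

59/19

topology: planetary set — G1 38T / G2 21T / G3 80T, arm = carrier (Willis)
ring teeth: 38 + 2·21 = 80
38(ω_sun−ω_arm) = −80(ω_ring−ω_arm),  ω_ring = 0, ω_arm = 1
ω_sun = 1 − (80/38)(0−1) = 59/19
ω_out/ω_in = 59/19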